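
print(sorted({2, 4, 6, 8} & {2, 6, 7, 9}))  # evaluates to [2, 6]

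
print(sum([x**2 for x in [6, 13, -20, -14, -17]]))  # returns 1090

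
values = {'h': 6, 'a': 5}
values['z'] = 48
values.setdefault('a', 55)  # 5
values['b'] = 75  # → {'h': 6, 'a': 5, 'z': 48, 'b': 75}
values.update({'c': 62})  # {'h': 6, 'a': 5, 'z': 48, 'b': 75, 'c': 62}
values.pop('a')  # 5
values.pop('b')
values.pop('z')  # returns 48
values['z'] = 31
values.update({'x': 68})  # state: {'h': 6, 'c': 62, 'z': 31, 'x': 68}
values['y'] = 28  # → {'h': 6, 'c': 62, 'z': 31, 'x': 68, 'y': 28}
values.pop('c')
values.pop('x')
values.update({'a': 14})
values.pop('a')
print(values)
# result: {'h': 6, 'z': 31, 'y': 28}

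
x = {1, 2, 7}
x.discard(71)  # {1, 2, 7}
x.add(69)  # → {1, 2, 7, 69}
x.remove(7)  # {1, 2, 69}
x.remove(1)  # {2, 69}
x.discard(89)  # {2, 69}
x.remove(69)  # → {2}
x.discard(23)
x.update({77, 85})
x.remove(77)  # {2, 85}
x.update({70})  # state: {2, 70, 85}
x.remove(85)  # {2, 70}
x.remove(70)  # {2}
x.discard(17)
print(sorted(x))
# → [2]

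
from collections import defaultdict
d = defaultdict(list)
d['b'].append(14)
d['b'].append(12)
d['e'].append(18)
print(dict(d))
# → {'b': [14, 12], 'e': [18]}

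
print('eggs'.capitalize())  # Eggs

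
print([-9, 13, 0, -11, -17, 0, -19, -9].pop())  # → -9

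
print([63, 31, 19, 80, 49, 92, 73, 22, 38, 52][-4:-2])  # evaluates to [73, 22]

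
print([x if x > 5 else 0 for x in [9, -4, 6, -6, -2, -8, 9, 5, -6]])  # [9, 0, 6, 0, 0, 0, 9, 0, 0]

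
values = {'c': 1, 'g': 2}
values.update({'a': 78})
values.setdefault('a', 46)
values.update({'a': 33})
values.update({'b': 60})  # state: {'c': 1, 'g': 2, 'a': 33, 'b': 60}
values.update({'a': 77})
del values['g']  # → {'c': 1, 'a': 77, 'b': 60}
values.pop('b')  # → 60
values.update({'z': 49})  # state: {'c': 1, 'a': 77, 'z': 49}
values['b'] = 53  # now {'c': 1, 'a': 77, 'z': 49, 'b': 53}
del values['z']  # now {'c': 1, 'a': 77, 'b': 53}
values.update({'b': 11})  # {'c': 1, 'a': 77, 'b': 11}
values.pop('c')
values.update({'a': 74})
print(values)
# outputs {'a': 74, 'b': 11}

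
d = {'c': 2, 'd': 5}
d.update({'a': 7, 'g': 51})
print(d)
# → {'c': 2, 'd': 5, 'a': 7, 'g': 51}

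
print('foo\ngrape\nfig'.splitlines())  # ['foo', 'grape', 'fig']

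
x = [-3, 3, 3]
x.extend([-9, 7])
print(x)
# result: [-3, 3, 3, -9, 7]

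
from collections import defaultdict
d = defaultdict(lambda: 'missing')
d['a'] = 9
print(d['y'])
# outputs missing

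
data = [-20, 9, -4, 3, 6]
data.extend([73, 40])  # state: [-20, 9, -4, 3, 6, 73, 40]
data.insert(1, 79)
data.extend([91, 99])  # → [-20, 79, 9, -4, 3, 6, 73, 40, 91, 99]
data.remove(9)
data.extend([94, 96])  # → [-20, 79, -4, 3, 6, 73, 40, 91, 99, 94, 96]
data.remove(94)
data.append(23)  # [-20, 79, -4, 3, 6, 73, 40, 91, 99, 96, 23]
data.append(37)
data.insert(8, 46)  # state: [-20, 79, -4, 3, 6, 73, 40, 91, 46, 99, 96, 23, 37]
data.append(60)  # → [-20, 79, -4, 3, 6, 73, 40, 91, 46, 99, 96, 23, 37, 60]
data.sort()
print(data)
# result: [-20, -4, 3, 6, 23, 37, 40, 46, 60, 73, 79, 91, 96, 99]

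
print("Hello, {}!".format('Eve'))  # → Hello, Eve!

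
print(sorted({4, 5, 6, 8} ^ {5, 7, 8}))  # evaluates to [4, 6, 7]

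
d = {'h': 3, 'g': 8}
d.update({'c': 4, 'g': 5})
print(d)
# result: {'h': 3, 'g': 5, 'c': 4}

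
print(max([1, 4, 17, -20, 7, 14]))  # 17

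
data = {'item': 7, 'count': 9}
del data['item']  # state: {'count': 9}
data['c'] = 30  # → {'count': 9, 'c': 30}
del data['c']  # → {'count': 9}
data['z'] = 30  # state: {'count': 9, 'z': 30}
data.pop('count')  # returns 9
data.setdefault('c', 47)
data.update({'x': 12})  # {'z': 30, 'c': 47, 'x': 12}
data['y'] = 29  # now {'z': 30, 'c': 47, 'x': 12, 'y': 29}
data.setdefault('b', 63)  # 63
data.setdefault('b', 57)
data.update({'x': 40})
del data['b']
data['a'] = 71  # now {'z': 30, 'c': 47, 'x': 40, 'y': 29, 'a': 71}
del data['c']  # {'z': 30, 'x': 40, 'y': 29, 'a': 71}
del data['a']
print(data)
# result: {'z': 30, 'x': 40, 'y': 29}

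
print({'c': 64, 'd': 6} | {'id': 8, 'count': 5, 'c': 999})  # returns {'c': 999, 'd': 6, 'id': 8, 'count': 5}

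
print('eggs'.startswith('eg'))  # True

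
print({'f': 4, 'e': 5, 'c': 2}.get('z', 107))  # 107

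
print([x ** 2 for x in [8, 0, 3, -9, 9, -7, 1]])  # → [64, 0, 9, 81, 81, 49, 1]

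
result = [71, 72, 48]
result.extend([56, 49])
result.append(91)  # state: [71, 72, 48, 56, 49, 91]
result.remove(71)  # [72, 48, 56, 49, 91]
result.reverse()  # [91, 49, 56, 48, 72]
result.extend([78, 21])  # [91, 49, 56, 48, 72, 78, 21]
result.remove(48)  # [91, 49, 56, 72, 78, 21]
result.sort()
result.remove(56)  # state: [21, 49, 72, 78, 91]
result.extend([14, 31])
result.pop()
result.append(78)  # [21, 49, 72, 78, 91, 14, 78]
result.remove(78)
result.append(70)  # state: [21, 49, 72, 91, 14, 78, 70]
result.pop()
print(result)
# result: [21, 49, 72, 91, 14, 78]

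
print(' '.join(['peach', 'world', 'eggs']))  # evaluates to peach world eggs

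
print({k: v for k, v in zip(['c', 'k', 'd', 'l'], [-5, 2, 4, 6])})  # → {'c': -5, 'k': 2, 'd': 4, 'l': 6}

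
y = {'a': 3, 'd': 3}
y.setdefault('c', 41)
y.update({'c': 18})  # {'a': 3, 'd': 3, 'c': 18}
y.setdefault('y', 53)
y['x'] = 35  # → {'a': 3, 'd': 3, 'c': 18, 'y': 53, 'x': 35}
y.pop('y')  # 53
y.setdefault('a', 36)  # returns 3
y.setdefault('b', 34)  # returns 34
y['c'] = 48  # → {'a': 3, 'd': 3, 'c': 48, 'x': 35, 'b': 34}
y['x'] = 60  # {'a': 3, 'd': 3, 'c': 48, 'x': 60, 'b': 34}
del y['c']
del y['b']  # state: {'a': 3, 'd': 3, 'x': 60}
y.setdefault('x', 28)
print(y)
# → {'a': 3, 'd': 3, 'x': 60}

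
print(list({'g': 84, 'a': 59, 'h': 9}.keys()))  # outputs ['g', 'a', 'h']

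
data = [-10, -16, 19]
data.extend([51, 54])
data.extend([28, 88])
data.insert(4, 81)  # [-10, -16, 19, 51, 81, 54, 28, 88]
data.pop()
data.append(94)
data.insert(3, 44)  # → [-10, -16, 19, 44, 51, 81, 54, 28, 94]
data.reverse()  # [94, 28, 54, 81, 51, 44, 19, -16, -10]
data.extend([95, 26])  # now [94, 28, 54, 81, 51, 44, 19, -16, -10, 95, 26]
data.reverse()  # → [26, 95, -10, -16, 19, 44, 51, 81, 54, 28, 94]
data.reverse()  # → [94, 28, 54, 81, 51, 44, 19, -16, -10, 95, 26]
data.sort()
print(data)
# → [-16, -10, 19, 26, 28, 44, 51, 54, 81, 94, 95]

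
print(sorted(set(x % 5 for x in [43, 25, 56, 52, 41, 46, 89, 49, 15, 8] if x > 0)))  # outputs [0, 1, 2, 3, 4]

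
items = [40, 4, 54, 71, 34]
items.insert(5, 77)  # [40, 4, 54, 71, 34, 77]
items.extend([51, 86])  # [40, 4, 54, 71, 34, 77, 51, 86]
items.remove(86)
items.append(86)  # [40, 4, 54, 71, 34, 77, 51, 86]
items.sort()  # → [4, 34, 40, 51, 54, 71, 77, 86]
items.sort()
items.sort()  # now [4, 34, 40, 51, 54, 71, 77, 86]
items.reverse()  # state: [86, 77, 71, 54, 51, 40, 34, 4]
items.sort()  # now [4, 34, 40, 51, 54, 71, 77, 86]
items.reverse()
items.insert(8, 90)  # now [86, 77, 71, 54, 51, 40, 34, 4, 90]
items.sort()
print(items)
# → [4, 34, 40, 51, 54, 71, 77, 86, 90]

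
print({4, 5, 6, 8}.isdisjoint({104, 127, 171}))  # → True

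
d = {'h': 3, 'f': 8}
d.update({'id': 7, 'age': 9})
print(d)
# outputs {'h': 3, 'f': 8, 'id': 7, 'age': 9}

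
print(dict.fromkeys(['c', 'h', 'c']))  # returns {'c': None, 'h': None}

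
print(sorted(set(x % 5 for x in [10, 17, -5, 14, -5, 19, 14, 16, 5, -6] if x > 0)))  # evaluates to [0, 1, 2, 4]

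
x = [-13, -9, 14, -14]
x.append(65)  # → [-13, -9, 14, -14, 65]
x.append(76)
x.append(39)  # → [-13, -9, 14, -14, 65, 76, 39]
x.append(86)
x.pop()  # 86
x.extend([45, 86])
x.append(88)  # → [-13, -9, 14, -14, 65, 76, 39, 45, 86, 88]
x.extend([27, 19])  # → [-13, -9, 14, -14, 65, 76, 39, 45, 86, 88, 27, 19]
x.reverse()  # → [19, 27, 88, 86, 45, 39, 76, 65, -14, 14, -9, -13]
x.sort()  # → [-14, -13, -9, 14, 19, 27, 39, 45, 65, 76, 86, 88]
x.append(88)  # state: [-14, -13, -9, 14, 19, 27, 39, 45, 65, 76, 86, 88, 88]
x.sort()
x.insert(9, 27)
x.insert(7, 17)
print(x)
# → [-14, -13, -9, 14, 19, 27, 39, 17, 45, 65, 27, 76, 86, 88, 88]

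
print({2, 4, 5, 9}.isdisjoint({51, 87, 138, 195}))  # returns True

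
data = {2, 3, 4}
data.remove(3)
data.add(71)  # {2, 4, 71}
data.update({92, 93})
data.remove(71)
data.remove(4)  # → {2, 92, 93}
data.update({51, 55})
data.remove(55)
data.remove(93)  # {2, 51, 92}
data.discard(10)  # {2, 51, 92}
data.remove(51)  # {2, 92}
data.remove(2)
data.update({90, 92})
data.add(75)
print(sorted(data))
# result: [75, 90, 92]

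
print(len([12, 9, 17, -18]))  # 4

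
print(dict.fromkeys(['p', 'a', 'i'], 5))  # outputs {'p': 5, 'a': 5, 'i': 5}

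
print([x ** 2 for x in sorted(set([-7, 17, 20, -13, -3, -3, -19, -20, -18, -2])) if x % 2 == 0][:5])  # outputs [400, 324, 4, 400]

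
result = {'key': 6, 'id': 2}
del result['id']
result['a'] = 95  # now {'key': 6, 'a': 95}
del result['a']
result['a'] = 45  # {'key': 6, 'a': 45}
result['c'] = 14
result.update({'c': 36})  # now {'key': 6, 'a': 45, 'c': 36}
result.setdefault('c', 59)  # 36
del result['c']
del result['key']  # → {'a': 45}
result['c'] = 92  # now {'a': 45, 'c': 92}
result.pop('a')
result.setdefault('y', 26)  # 26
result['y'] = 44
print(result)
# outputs {'c': 92, 'y': 44}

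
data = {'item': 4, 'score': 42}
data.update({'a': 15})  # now {'item': 4, 'score': 42, 'a': 15}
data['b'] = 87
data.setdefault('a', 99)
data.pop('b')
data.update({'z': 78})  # {'item': 4, 'score': 42, 'a': 15, 'z': 78}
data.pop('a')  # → 15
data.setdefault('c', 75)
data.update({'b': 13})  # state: {'item': 4, 'score': 42, 'z': 78, 'c': 75, 'b': 13}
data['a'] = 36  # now {'item': 4, 'score': 42, 'z': 78, 'c': 75, 'b': 13, 'a': 36}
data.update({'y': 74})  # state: {'item': 4, 'score': 42, 'z': 78, 'c': 75, 'b': 13, 'a': 36, 'y': 74}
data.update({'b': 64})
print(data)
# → {'item': 4, 'score': 42, 'z': 78, 'c': 75, 'b': 64, 'a': 36, 'y': 74}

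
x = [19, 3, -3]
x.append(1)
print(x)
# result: [19, 3, -3, 1]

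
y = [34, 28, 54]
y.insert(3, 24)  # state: [34, 28, 54, 24]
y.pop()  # 24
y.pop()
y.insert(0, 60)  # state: [60, 34, 28]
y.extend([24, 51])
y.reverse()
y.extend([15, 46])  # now [51, 24, 28, 34, 60, 15, 46]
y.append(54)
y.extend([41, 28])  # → [51, 24, 28, 34, 60, 15, 46, 54, 41, 28]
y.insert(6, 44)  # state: [51, 24, 28, 34, 60, 15, 44, 46, 54, 41, 28]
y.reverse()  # [28, 41, 54, 46, 44, 15, 60, 34, 28, 24, 51]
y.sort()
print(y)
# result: [15, 24, 28, 28, 34, 41, 44, 46, 51, 54, 60]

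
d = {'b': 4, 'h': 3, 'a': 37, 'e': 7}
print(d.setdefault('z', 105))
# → 105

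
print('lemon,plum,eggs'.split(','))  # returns ['lemon', 'plum', 'eggs']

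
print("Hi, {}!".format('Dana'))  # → Hi, Dana!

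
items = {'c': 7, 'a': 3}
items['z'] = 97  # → {'c': 7, 'a': 3, 'z': 97}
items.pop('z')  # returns 97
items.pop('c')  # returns 7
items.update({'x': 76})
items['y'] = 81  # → {'a': 3, 'x': 76, 'y': 81}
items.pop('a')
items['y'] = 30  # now {'x': 76, 'y': 30}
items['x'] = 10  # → {'x': 10, 'y': 30}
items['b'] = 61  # {'x': 10, 'y': 30, 'b': 61}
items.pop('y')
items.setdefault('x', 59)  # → 10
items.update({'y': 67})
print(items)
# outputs {'x': 10, 'b': 61, 'y': 67}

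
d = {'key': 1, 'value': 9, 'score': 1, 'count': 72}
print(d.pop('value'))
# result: 9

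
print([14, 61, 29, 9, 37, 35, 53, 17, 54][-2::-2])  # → [17, 35, 9, 61]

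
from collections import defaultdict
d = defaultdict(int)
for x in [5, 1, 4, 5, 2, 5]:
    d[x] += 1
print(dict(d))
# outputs {5: 3, 1: 1, 4: 1, 2: 1}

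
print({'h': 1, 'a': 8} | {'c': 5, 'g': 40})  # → {'h': 1, 'a': 8, 'c': 5, 'g': 40}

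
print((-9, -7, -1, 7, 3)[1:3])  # (-7, -1)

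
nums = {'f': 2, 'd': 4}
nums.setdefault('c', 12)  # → 12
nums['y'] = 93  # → {'f': 2, 'd': 4, 'c': 12, 'y': 93}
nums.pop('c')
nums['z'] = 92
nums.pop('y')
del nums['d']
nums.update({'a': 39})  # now {'f': 2, 'z': 92, 'a': 39}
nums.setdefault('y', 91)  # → 91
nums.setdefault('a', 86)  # 39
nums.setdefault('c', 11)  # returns 11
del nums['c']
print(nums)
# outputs {'f': 2, 'z': 92, 'a': 39, 'y': 91}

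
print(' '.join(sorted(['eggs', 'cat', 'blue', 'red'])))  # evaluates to blue cat eggs red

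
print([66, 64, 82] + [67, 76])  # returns [66, 64, 82, 67, 76]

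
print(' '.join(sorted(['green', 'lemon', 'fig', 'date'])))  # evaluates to date fig green lemon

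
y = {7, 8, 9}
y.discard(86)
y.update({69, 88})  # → {7, 8, 9, 69, 88}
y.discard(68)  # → {7, 8, 9, 69, 88}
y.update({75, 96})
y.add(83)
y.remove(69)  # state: {7, 8, 9, 75, 83, 88, 96}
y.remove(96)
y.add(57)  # {7, 8, 9, 57, 75, 83, 88}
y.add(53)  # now {7, 8, 9, 53, 57, 75, 83, 88}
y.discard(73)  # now {7, 8, 9, 53, 57, 75, 83, 88}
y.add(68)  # {7, 8, 9, 53, 57, 68, 75, 83, 88}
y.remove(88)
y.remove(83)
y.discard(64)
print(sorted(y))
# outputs [7, 8, 9, 53, 57, 68, 75]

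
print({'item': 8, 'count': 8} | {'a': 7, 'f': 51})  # {'item': 8, 'count': 8, 'a': 7, 'f': 51}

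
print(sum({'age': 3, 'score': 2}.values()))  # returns 5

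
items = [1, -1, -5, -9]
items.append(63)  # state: [1, -1, -5, -9, 63]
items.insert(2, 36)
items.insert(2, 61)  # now [1, -1, 61, 36, -5, -9, 63]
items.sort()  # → [-9, -5, -1, 1, 36, 61, 63]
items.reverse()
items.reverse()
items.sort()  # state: [-9, -5, -1, 1, 36, 61, 63]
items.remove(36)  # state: [-9, -5, -1, 1, 61, 63]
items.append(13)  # [-9, -5, -1, 1, 61, 63, 13]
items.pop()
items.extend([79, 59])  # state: [-9, -5, -1, 1, 61, 63, 79, 59]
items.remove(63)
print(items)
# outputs [-9, -5, -1, 1, 61, 79, 59]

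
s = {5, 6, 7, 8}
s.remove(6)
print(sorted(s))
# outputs [5, 7, 8]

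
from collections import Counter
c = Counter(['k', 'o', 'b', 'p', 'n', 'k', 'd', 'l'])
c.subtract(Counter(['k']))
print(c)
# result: Counter({'k': 1, 'o': 1, 'b': 1, 'p': 1, 'n': 1, 'd': 1, 'l': 1})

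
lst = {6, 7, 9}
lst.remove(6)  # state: {7, 9}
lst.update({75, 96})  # {7, 9, 75, 96}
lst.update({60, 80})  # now {7, 9, 60, 75, 80, 96}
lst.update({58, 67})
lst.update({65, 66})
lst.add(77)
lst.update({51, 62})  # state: {7, 9, 51, 58, 60, 62, 65, 66, 67, 75, 77, 80, 96}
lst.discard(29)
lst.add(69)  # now {7, 9, 51, 58, 60, 62, 65, 66, 67, 69, 75, 77, 80, 96}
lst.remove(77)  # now {7, 9, 51, 58, 60, 62, 65, 66, 67, 69, 75, 80, 96}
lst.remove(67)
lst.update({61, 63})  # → {7, 9, 51, 58, 60, 61, 62, 63, 65, 66, 69, 75, 80, 96}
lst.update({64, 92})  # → {7, 9, 51, 58, 60, 61, 62, 63, 64, 65, 66, 69, 75, 80, 92, 96}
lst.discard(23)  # {7, 9, 51, 58, 60, 61, 62, 63, 64, 65, 66, 69, 75, 80, 92, 96}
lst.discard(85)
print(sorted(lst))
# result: [7, 9, 51, 58, 60, 61, 62, 63, 64, 65, 66, 69, 75, 80, 92, 96]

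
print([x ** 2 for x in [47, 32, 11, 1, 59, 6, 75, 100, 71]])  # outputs [2209, 1024, 121, 1, 3481, 36, 5625, 10000, 5041]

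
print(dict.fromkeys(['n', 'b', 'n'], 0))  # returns {'n': 0, 'b': 0}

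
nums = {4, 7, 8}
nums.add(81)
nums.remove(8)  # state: {4, 7, 81}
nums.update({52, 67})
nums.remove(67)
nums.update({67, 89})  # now {4, 7, 52, 67, 81, 89}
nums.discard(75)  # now {4, 7, 52, 67, 81, 89}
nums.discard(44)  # {4, 7, 52, 67, 81, 89}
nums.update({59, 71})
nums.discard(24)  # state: {4, 7, 52, 59, 67, 71, 81, 89}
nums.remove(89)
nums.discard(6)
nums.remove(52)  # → {4, 7, 59, 67, 71, 81}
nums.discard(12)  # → {4, 7, 59, 67, 71, 81}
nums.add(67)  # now {4, 7, 59, 67, 71, 81}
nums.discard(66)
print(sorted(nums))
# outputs [4, 7, 59, 67, 71, 81]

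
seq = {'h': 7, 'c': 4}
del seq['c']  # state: {'h': 7}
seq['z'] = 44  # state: {'h': 7, 'z': 44}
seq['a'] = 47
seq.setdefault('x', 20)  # 20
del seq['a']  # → {'h': 7, 'z': 44, 'x': 20}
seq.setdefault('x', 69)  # 20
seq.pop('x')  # 20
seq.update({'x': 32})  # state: {'h': 7, 'z': 44, 'x': 32}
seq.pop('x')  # 32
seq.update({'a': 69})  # {'h': 7, 'z': 44, 'a': 69}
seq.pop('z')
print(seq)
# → {'h': 7, 'a': 69}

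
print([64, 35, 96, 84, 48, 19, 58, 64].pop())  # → 64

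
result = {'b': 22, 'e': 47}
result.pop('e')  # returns 47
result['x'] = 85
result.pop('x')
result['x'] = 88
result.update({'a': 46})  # {'b': 22, 'x': 88, 'a': 46}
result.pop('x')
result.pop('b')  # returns 22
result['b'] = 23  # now {'a': 46, 'b': 23}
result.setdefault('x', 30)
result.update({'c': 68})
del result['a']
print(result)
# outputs {'b': 23, 'x': 30, 'c': 68}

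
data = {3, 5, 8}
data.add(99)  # {3, 5, 8, 99}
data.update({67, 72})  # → {3, 5, 8, 67, 72, 99}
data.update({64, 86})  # {3, 5, 8, 64, 67, 72, 86, 99}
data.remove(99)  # {3, 5, 8, 64, 67, 72, 86}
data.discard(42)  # {3, 5, 8, 64, 67, 72, 86}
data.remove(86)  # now {3, 5, 8, 64, 67, 72}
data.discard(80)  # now {3, 5, 8, 64, 67, 72}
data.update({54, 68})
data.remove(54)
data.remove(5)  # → {3, 8, 64, 67, 68, 72}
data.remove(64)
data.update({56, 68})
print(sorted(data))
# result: [3, 8, 56, 67, 68, 72]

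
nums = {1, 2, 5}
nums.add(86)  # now {1, 2, 5, 86}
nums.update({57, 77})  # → {1, 2, 5, 57, 77, 86}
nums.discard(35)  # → {1, 2, 5, 57, 77, 86}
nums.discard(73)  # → {1, 2, 5, 57, 77, 86}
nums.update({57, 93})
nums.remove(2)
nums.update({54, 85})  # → {1, 5, 54, 57, 77, 85, 86, 93}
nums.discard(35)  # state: {1, 5, 54, 57, 77, 85, 86, 93}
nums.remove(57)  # {1, 5, 54, 77, 85, 86, 93}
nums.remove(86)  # {1, 5, 54, 77, 85, 93}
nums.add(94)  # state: {1, 5, 54, 77, 85, 93, 94}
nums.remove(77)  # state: {1, 5, 54, 85, 93, 94}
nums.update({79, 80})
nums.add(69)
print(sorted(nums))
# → [1, 5, 54, 69, 79, 80, 85, 93, 94]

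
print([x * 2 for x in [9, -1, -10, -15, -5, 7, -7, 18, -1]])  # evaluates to [18, -2, -20, -30, -10, 14, -14, 36, -2]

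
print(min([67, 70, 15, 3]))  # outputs 3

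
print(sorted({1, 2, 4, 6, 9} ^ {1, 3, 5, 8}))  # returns [2, 3, 4, 5, 6, 8, 9]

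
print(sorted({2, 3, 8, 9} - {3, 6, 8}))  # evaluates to [2, 9]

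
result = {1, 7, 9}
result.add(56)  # {1, 7, 9, 56}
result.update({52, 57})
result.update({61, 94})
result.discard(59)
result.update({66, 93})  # {1, 7, 9, 52, 56, 57, 61, 66, 93, 94}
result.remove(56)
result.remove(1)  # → {7, 9, 52, 57, 61, 66, 93, 94}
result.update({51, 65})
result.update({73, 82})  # {7, 9, 51, 52, 57, 61, 65, 66, 73, 82, 93, 94}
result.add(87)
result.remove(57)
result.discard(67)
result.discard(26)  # {7, 9, 51, 52, 61, 65, 66, 73, 82, 87, 93, 94}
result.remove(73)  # {7, 9, 51, 52, 61, 65, 66, 82, 87, 93, 94}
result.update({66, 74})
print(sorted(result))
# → [7, 9, 51, 52, 61, 65, 66, 74, 82, 87, 93, 94]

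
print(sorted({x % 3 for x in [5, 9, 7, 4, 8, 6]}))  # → [0, 1, 2]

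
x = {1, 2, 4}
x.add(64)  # {1, 2, 4, 64}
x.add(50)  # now {1, 2, 4, 50, 64}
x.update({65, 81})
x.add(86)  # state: {1, 2, 4, 50, 64, 65, 81, 86}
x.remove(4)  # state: {1, 2, 50, 64, 65, 81, 86}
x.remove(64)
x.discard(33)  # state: {1, 2, 50, 65, 81, 86}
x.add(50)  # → {1, 2, 50, 65, 81, 86}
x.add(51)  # {1, 2, 50, 51, 65, 81, 86}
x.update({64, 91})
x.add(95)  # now {1, 2, 50, 51, 64, 65, 81, 86, 91, 95}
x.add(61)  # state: {1, 2, 50, 51, 61, 64, 65, 81, 86, 91, 95}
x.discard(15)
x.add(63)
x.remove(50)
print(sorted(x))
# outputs [1, 2, 51, 61, 63, 64, 65, 81, 86, 91, 95]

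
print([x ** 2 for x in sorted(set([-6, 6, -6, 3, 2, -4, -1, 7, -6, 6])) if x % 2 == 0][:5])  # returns [36, 16, 4, 36]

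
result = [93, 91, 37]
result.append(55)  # [93, 91, 37, 55]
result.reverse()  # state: [55, 37, 91, 93]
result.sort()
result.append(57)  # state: [37, 55, 91, 93, 57]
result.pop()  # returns 57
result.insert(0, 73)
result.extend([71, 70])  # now [73, 37, 55, 91, 93, 71, 70]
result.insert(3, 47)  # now [73, 37, 55, 47, 91, 93, 71, 70]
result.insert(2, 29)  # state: [73, 37, 29, 55, 47, 91, 93, 71, 70]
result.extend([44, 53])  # [73, 37, 29, 55, 47, 91, 93, 71, 70, 44, 53]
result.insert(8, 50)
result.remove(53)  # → [73, 37, 29, 55, 47, 91, 93, 71, 50, 70, 44]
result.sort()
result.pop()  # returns 93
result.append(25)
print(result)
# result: [29, 37, 44, 47, 50, 55, 70, 71, 73, 91, 25]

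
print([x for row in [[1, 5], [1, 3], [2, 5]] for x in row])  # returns [1, 5, 1, 3, 2, 5]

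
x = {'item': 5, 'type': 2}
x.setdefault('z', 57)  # 57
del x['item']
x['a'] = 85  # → {'type': 2, 'z': 57, 'a': 85}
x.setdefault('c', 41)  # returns 41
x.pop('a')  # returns 85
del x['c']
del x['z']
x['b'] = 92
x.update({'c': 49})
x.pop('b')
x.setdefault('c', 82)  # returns 49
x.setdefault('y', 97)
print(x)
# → {'type': 2, 'c': 49, 'y': 97}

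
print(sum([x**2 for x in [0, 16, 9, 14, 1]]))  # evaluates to 534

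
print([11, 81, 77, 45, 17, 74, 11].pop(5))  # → 74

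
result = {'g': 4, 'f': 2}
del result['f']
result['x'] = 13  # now {'g': 4, 'x': 13}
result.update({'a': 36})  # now {'g': 4, 'x': 13, 'a': 36}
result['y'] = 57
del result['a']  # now {'g': 4, 'x': 13, 'y': 57}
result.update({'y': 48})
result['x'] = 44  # {'g': 4, 'x': 44, 'y': 48}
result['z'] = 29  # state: {'g': 4, 'x': 44, 'y': 48, 'z': 29}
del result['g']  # {'x': 44, 'y': 48, 'z': 29}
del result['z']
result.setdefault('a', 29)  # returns 29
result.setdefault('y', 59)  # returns 48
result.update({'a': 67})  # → {'x': 44, 'y': 48, 'a': 67}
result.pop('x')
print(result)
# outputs {'y': 48, 'a': 67}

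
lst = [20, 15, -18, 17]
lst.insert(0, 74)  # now [74, 20, 15, -18, 17]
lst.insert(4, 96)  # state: [74, 20, 15, -18, 96, 17]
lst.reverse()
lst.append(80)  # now [17, 96, -18, 15, 20, 74, 80]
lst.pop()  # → 80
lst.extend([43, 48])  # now [17, 96, -18, 15, 20, 74, 43, 48]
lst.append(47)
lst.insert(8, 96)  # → [17, 96, -18, 15, 20, 74, 43, 48, 96, 47]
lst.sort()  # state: [-18, 15, 17, 20, 43, 47, 48, 74, 96, 96]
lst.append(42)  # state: [-18, 15, 17, 20, 43, 47, 48, 74, 96, 96, 42]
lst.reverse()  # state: [42, 96, 96, 74, 48, 47, 43, 20, 17, 15, -18]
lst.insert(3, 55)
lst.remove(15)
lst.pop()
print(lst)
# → [42, 96, 96, 55, 74, 48, 47, 43, 20, 17]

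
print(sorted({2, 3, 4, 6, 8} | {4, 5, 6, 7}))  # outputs [2, 3, 4, 5, 6, 7, 8]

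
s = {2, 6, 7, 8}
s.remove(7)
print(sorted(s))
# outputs [2, 6, 8]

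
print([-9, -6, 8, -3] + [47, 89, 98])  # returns [-9, -6, 8, -3, 47, 89, 98]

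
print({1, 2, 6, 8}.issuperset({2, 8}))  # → True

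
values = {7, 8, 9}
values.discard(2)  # {7, 8, 9}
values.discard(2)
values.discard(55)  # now {7, 8, 9}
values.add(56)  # {7, 8, 9, 56}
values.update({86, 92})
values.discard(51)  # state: {7, 8, 9, 56, 86, 92}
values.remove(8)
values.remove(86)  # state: {7, 9, 56, 92}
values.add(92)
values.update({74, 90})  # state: {7, 9, 56, 74, 90, 92}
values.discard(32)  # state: {7, 9, 56, 74, 90, 92}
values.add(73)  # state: {7, 9, 56, 73, 74, 90, 92}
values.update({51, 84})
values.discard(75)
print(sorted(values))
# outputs [7, 9, 51, 56, 73, 74, 84, 90, 92]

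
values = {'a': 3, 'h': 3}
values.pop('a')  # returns 3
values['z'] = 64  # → {'h': 3, 'z': 64}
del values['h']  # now {'z': 64}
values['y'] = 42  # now {'z': 64, 'y': 42}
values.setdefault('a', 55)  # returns 55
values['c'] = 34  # {'z': 64, 'y': 42, 'a': 55, 'c': 34}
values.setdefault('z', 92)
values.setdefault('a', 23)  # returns 55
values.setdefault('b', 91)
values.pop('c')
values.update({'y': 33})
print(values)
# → {'z': 64, 'y': 33, 'a': 55, 'b': 91}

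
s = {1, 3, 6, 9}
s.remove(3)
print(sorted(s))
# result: [1, 6, 9]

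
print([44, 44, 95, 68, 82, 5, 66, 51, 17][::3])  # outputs [44, 68, 66]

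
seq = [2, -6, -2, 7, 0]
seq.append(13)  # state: [2, -6, -2, 7, 0, 13]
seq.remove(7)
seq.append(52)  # [2, -6, -2, 0, 13, 52]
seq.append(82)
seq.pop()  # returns 82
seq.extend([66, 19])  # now [2, -6, -2, 0, 13, 52, 66, 19]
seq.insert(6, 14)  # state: [2, -6, -2, 0, 13, 52, 14, 66, 19]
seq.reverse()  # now [19, 66, 14, 52, 13, 0, -2, -6, 2]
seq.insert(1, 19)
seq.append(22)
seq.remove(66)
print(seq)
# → [19, 19, 14, 52, 13, 0, -2, -6, 2, 22]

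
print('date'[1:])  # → ate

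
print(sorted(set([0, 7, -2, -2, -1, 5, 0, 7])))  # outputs [-2, -1, 0, 5, 7]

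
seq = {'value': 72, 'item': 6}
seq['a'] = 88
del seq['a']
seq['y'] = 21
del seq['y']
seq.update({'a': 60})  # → {'value': 72, 'item': 6, 'a': 60}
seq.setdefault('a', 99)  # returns 60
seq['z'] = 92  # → {'value': 72, 'item': 6, 'a': 60, 'z': 92}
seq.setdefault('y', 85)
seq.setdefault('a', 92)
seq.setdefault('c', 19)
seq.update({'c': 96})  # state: {'value': 72, 'item': 6, 'a': 60, 'z': 92, 'y': 85, 'c': 96}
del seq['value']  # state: {'item': 6, 'a': 60, 'z': 92, 'y': 85, 'c': 96}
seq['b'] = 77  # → {'item': 6, 'a': 60, 'z': 92, 'y': 85, 'c': 96, 'b': 77}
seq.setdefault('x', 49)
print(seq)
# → {'item': 6, 'a': 60, 'z': 92, 'y': 85, 'c': 96, 'b': 77, 'x': 49}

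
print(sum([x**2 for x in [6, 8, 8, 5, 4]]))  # 205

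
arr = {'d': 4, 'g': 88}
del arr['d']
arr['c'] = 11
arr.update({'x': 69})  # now {'g': 88, 'c': 11, 'x': 69}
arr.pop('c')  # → 11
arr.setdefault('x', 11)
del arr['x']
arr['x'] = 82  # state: {'g': 88, 'x': 82}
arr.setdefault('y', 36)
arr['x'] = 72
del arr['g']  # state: {'x': 72, 'y': 36}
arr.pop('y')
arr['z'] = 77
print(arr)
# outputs {'x': 72, 'z': 77}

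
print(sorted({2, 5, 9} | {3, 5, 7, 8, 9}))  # [2, 3, 5, 7, 8, 9]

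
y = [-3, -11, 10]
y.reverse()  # [10, -11, -3]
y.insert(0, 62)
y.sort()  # [-11, -3, 10, 62]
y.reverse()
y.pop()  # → -11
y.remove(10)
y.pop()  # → -3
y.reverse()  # [62]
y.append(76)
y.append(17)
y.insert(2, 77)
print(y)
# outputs [62, 76, 77, 17]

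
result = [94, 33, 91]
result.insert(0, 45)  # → [45, 94, 33, 91]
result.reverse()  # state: [91, 33, 94, 45]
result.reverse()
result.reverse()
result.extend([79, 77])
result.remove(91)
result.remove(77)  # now [33, 94, 45, 79]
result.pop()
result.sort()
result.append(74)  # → [33, 45, 94, 74]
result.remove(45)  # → [33, 94, 74]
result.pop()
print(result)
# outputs [33, 94]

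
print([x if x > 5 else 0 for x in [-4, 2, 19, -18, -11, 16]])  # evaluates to [0, 0, 19, 0, 0, 16]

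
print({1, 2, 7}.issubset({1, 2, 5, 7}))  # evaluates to True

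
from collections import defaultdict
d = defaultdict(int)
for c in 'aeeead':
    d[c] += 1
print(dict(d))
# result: {'a': 2, 'e': 3, 'd': 1}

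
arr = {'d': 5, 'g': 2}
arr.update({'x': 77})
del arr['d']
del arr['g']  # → {'x': 77}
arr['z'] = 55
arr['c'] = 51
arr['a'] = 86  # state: {'x': 77, 'z': 55, 'c': 51, 'a': 86}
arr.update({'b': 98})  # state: {'x': 77, 'z': 55, 'c': 51, 'a': 86, 'b': 98}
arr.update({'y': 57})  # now {'x': 77, 'z': 55, 'c': 51, 'a': 86, 'b': 98, 'y': 57}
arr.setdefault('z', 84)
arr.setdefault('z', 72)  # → 55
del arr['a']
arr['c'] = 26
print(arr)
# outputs {'x': 77, 'z': 55, 'c': 26, 'b': 98, 'y': 57}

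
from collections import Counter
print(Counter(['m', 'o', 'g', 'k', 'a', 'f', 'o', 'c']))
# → Counter({'o': 2, 'm': 1, 'g': 1, 'k': 1, 'a': 1, 'f': 1, 'c': 1})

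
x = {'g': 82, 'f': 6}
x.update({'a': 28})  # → {'g': 82, 'f': 6, 'a': 28}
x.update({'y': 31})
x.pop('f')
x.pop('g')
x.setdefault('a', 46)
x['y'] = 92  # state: {'a': 28, 'y': 92}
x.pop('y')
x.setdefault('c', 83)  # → 83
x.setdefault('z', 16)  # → 16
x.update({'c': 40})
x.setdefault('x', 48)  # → 48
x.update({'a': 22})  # {'a': 22, 'c': 40, 'z': 16, 'x': 48}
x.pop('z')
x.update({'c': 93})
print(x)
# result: {'a': 22, 'c': 93, 'x': 48}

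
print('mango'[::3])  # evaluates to mg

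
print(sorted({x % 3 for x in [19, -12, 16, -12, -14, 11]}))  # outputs [0, 1, 2]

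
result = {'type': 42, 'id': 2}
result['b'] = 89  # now {'type': 42, 'id': 2, 'b': 89}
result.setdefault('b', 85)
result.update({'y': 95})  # {'type': 42, 'id': 2, 'b': 89, 'y': 95}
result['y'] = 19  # {'type': 42, 'id': 2, 'b': 89, 'y': 19}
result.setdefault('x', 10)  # 10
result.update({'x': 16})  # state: {'type': 42, 'id': 2, 'b': 89, 'y': 19, 'x': 16}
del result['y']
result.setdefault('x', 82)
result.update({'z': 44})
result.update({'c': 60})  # {'type': 42, 'id': 2, 'b': 89, 'x': 16, 'z': 44, 'c': 60}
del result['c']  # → {'type': 42, 'id': 2, 'b': 89, 'x': 16, 'z': 44}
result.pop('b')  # 89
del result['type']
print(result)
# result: {'id': 2, 'x': 16, 'z': 44}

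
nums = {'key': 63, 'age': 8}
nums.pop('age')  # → 8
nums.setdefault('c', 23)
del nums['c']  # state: {'key': 63}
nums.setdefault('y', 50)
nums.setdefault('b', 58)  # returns 58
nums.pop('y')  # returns 50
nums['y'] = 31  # {'key': 63, 'b': 58, 'y': 31}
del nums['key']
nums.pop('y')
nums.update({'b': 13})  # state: {'b': 13}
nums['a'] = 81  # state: {'b': 13, 'a': 81}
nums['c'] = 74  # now {'b': 13, 'a': 81, 'c': 74}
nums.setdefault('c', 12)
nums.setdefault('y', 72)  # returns 72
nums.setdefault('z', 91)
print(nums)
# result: {'b': 13, 'a': 81, 'c': 74, 'y': 72, 'z': 91}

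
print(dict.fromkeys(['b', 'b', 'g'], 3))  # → {'b': 3, 'g': 3}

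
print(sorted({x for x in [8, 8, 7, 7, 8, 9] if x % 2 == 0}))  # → [8]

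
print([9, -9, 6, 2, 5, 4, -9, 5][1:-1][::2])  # [-9, 2, 4]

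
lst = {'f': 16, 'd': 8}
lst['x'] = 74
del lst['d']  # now {'f': 16, 'x': 74}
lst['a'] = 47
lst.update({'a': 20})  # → {'f': 16, 'x': 74, 'a': 20}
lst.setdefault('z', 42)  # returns 42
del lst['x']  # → {'f': 16, 'a': 20, 'z': 42}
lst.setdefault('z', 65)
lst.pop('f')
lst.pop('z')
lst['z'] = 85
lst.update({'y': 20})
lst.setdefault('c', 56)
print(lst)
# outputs {'a': 20, 'z': 85, 'y': 20, 'c': 56}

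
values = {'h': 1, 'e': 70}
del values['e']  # {'h': 1}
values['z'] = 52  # {'h': 1, 'z': 52}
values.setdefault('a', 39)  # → 39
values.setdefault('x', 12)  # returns 12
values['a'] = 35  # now {'h': 1, 'z': 52, 'a': 35, 'x': 12}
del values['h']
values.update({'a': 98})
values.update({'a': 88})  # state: {'z': 52, 'a': 88, 'x': 12}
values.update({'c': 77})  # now {'z': 52, 'a': 88, 'x': 12, 'c': 77}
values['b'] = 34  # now {'z': 52, 'a': 88, 'x': 12, 'c': 77, 'b': 34}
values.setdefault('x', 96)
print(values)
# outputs {'z': 52, 'a': 88, 'x': 12, 'c': 77, 'b': 34}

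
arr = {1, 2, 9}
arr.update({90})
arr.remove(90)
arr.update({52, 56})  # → {1, 2, 9, 52, 56}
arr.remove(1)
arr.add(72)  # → {2, 9, 52, 56, 72}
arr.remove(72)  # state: {2, 9, 52, 56}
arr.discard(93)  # {2, 9, 52, 56}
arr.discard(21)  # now {2, 9, 52, 56}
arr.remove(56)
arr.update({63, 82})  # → {2, 9, 52, 63, 82}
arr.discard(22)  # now {2, 9, 52, 63, 82}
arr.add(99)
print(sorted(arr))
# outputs [2, 9, 52, 63, 82, 99]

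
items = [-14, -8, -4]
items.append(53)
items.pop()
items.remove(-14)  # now [-8, -4]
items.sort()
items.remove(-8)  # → [-4]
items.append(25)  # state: [-4, 25]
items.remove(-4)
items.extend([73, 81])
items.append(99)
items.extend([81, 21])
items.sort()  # [21, 25, 73, 81, 81, 99]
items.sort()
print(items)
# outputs [21, 25, 73, 81, 81, 99]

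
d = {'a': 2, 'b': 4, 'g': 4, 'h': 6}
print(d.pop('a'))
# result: 2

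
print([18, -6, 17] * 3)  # [18, -6, 17, 18, -6, 17, 18, -6, 17]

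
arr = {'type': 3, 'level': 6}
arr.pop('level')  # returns 6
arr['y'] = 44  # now {'type': 3, 'y': 44}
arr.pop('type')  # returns 3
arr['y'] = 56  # {'y': 56}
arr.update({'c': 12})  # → {'y': 56, 'c': 12}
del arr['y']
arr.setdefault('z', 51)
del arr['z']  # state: {'c': 12}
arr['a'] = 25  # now {'c': 12, 'a': 25}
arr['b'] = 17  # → {'c': 12, 'a': 25, 'b': 17}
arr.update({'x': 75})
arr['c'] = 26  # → {'c': 26, 'a': 25, 'b': 17, 'x': 75}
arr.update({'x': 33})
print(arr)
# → {'c': 26, 'a': 25, 'b': 17, 'x': 33}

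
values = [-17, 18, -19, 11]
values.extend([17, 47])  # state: [-17, 18, -19, 11, 17, 47]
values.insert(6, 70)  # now [-17, 18, -19, 11, 17, 47, 70]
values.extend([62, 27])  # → [-17, 18, -19, 11, 17, 47, 70, 62, 27]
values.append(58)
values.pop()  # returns 58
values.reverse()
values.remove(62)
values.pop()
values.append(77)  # [27, 70, 47, 17, 11, -19, 18, 77]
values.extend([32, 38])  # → [27, 70, 47, 17, 11, -19, 18, 77, 32, 38]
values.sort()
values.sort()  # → [-19, 11, 17, 18, 27, 32, 38, 47, 70, 77]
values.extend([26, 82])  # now [-19, 11, 17, 18, 27, 32, 38, 47, 70, 77, 26, 82]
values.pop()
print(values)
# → [-19, 11, 17, 18, 27, 32, 38, 47, 70, 77, 26]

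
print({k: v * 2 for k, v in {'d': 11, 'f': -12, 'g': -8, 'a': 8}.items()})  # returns {'d': 22, 'f': -24, 'g': -16, 'a': 16}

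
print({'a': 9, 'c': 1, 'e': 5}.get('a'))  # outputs 9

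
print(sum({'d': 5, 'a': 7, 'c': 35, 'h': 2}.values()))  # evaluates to 49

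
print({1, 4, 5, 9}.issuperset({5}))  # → True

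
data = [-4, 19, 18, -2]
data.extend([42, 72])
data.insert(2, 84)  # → [-4, 19, 84, 18, -2, 42, 72]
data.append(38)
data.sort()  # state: [-4, -2, 18, 19, 38, 42, 72, 84]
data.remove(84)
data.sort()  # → [-4, -2, 18, 19, 38, 42, 72]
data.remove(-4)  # [-2, 18, 19, 38, 42, 72]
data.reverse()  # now [72, 42, 38, 19, 18, -2]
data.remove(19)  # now [72, 42, 38, 18, -2]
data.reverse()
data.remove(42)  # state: [-2, 18, 38, 72]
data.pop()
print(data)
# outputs [-2, 18, 38]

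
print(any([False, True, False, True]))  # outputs True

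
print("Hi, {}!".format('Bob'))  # Hi, Bob!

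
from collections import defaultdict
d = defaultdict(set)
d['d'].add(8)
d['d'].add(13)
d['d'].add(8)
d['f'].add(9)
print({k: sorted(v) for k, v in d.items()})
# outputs {'d': [8, 13], 'f': [9]}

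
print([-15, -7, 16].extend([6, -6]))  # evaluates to None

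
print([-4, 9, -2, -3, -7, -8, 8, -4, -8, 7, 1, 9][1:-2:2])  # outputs [9, -3, -8, -4, 7]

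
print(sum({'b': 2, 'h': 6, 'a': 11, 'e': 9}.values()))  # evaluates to 28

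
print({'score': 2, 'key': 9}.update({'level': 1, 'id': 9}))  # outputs None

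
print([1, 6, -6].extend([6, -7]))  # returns None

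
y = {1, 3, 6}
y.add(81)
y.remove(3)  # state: {1, 6, 81}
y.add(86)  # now {1, 6, 81, 86}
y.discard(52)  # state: {1, 6, 81, 86}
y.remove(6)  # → {1, 81, 86}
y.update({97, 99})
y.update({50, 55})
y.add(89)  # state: {1, 50, 55, 81, 86, 89, 97, 99}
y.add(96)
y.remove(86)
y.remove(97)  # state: {1, 50, 55, 81, 89, 96, 99}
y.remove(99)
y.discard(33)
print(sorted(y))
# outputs [1, 50, 55, 81, 89, 96]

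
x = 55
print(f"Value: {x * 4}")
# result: Value: 220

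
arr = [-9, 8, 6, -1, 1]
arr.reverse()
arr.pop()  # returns -9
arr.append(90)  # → [1, -1, 6, 8, 90]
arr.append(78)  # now [1, -1, 6, 8, 90, 78]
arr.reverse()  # [78, 90, 8, 6, -1, 1]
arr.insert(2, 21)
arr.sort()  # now [-1, 1, 6, 8, 21, 78, 90]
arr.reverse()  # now [90, 78, 21, 8, 6, 1, -1]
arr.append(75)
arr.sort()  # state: [-1, 1, 6, 8, 21, 75, 78, 90]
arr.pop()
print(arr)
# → [-1, 1, 6, 8, 21, 75, 78]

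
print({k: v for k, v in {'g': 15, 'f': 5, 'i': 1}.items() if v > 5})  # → {'g': 15}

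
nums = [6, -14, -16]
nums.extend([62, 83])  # [6, -14, -16, 62, 83]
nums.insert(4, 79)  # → [6, -14, -16, 62, 79, 83]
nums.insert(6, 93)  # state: [6, -14, -16, 62, 79, 83, 93]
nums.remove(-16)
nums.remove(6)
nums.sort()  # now [-14, 62, 79, 83, 93]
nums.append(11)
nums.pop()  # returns 11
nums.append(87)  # [-14, 62, 79, 83, 93, 87]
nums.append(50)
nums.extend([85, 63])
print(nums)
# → [-14, 62, 79, 83, 93, 87, 50, 85, 63]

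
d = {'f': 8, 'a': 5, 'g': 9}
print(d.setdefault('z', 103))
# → 103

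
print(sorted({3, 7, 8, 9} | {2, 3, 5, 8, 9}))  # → [2, 3, 5, 7, 8, 9]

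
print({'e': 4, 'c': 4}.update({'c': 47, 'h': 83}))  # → None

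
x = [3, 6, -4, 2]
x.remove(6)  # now [3, -4, 2]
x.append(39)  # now [3, -4, 2, 39]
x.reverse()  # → [39, 2, -4, 3]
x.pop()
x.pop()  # -4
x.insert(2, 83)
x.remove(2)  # [39, 83]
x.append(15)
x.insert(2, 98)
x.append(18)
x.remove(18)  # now [39, 83, 98, 15]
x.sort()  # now [15, 39, 83, 98]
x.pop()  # 98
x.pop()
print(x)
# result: [15, 39]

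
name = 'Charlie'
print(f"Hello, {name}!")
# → Hello, Charlie!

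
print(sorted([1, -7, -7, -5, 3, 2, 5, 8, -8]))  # [-8, -7, -7, -5, 1, 2, 3, 5, 8]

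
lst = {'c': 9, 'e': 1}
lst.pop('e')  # 1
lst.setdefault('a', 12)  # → 12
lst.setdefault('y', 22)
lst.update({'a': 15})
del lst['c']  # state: {'a': 15, 'y': 22}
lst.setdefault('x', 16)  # 16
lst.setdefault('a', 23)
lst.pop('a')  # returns 15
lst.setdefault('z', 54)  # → 54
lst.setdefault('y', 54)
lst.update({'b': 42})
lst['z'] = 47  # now {'y': 22, 'x': 16, 'z': 47, 'b': 42}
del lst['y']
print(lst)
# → {'x': 16, 'z': 47, 'b': 42}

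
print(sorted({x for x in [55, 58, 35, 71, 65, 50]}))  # [35, 50, 55, 58, 65, 71]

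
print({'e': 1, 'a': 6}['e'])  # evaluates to 1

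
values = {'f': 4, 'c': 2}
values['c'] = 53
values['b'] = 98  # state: {'f': 4, 'c': 53, 'b': 98}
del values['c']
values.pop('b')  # 98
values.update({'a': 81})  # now {'f': 4, 'a': 81}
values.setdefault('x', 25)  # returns 25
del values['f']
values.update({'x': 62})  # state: {'a': 81, 'x': 62}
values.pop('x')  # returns 62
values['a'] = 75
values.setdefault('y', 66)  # 66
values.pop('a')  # 75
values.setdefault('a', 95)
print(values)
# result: {'y': 66, 'a': 95}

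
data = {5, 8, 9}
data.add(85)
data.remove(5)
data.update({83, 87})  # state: {8, 9, 83, 85, 87}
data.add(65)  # {8, 9, 65, 83, 85, 87}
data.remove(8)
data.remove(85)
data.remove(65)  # {9, 83, 87}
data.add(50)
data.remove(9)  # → {50, 83, 87}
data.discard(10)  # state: {50, 83, 87}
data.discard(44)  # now {50, 83, 87}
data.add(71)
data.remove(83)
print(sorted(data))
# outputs [50, 71, 87]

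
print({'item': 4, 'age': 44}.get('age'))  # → 44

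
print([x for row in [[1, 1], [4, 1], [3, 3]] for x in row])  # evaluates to [1, 1, 4, 1, 3, 3]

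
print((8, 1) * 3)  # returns (8, 1, 8, 1, 8, 1)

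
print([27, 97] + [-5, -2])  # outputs [27, 97, -5, -2]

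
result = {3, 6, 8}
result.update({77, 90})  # {3, 6, 8, 77, 90}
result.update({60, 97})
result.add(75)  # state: {3, 6, 8, 60, 75, 77, 90, 97}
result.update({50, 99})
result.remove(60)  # {3, 6, 8, 50, 75, 77, 90, 97, 99}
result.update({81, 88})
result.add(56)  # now {3, 6, 8, 50, 56, 75, 77, 81, 88, 90, 97, 99}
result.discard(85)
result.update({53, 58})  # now {3, 6, 8, 50, 53, 56, 58, 75, 77, 81, 88, 90, 97, 99}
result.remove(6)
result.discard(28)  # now {3, 8, 50, 53, 56, 58, 75, 77, 81, 88, 90, 97, 99}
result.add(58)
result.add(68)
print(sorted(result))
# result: [3, 8, 50, 53, 56, 58, 68, 75, 77, 81, 88, 90, 97, 99]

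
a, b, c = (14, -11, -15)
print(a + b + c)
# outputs -12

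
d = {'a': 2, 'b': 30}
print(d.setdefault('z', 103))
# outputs 103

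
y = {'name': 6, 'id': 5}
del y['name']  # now {'id': 5}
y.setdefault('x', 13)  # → 13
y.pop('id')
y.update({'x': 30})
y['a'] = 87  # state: {'x': 30, 'a': 87}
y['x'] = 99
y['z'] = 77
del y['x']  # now {'a': 87, 'z': 77}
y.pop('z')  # 77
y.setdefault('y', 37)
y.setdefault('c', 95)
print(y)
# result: {'a': 87, 'y': 37, 'c': 95}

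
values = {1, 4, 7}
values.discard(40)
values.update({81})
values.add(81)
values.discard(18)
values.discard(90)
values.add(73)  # {1, 4, 7, 73, 81}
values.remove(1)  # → {4, 7, 73, 81}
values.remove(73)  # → {4, 7, 81}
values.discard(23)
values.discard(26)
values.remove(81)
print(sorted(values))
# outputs [4, 7]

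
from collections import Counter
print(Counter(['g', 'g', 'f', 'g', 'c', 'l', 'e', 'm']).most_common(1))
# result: [('g', 3)]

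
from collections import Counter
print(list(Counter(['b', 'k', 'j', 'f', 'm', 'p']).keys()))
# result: ['b', 'k', 'j', 'f', 'm', 'p']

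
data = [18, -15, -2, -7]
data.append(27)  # [18, -15, -2, -7, 27]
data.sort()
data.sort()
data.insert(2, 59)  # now [-15, -7, 59, -2, 18, 27]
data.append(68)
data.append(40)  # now [-15, -7, 59, -2, 18, 27, 68, 40]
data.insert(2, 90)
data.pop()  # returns 40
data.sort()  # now [-15, -7, -2, 18, 27, 59, 68, 90]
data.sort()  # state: [-15, -7, -2, 18, 27, 59, 68, 90]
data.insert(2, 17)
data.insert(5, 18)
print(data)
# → [-15, -7, 17, -2, 18, 18, 27, 59, 68, 90]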